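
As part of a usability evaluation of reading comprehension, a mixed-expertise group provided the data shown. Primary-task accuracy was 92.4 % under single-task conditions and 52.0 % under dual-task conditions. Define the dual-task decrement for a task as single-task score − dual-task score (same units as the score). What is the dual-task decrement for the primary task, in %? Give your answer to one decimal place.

Decrement = 92.4 − 52.0 = 40.4000 % ≈ 40.4 %.

40.4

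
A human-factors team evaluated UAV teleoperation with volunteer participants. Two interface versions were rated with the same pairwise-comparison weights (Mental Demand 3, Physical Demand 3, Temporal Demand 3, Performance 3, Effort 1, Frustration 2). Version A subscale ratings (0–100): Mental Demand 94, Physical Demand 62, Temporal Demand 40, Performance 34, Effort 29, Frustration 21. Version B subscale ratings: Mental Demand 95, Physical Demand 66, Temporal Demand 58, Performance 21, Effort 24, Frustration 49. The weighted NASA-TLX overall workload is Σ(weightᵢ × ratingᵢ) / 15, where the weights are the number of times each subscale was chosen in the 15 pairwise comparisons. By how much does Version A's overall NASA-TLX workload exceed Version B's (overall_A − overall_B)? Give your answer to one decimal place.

-5.4

Version A weighted sum = 3·94 + 3·62 + 3·40 + 3·34 + 1·29 + 2·21 = 282 + 186 + 120 + 102 + 29 + 42 = 761; overall_A = 761/15 = 50.7333.
Version B weighted sum = 3·95 + 3·66 + 3·58 + 3·21 + 1·24 + 2·49 = 285 + 198 + 174 + 63 + 24 + 98 = 842; overall_B = 842/15 = 56.1333.
Difference = 50.7333 − 56.1333 = -5.4000 ≈ -5.4.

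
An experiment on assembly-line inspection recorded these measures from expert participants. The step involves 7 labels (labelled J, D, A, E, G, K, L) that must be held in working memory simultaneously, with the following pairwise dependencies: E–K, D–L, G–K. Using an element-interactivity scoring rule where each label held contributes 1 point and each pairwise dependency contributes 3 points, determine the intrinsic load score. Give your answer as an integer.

16

Count of labels held simultaneously: 7.
Count of pairwise dependencies listed: 3.
Element contribution: 7 × 1 = 7.
Interaction contribution: 3 × 3 = 9.
Intrinsic load = 7 + 9 = 16.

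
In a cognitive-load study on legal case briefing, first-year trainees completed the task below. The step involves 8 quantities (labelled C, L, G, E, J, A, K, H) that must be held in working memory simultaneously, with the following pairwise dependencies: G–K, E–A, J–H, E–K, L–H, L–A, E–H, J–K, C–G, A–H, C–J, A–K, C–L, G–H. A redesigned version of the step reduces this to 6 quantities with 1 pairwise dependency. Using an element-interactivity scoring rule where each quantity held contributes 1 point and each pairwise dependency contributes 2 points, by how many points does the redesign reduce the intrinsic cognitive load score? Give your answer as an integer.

28

Original: 8 × 1 + 14 × 2 = 8 + 28 = 36.
Redesigned: 6 × 1 + 1 × 2 = 6 + 2 = 8.
Reduction = 36 − 8 = 28.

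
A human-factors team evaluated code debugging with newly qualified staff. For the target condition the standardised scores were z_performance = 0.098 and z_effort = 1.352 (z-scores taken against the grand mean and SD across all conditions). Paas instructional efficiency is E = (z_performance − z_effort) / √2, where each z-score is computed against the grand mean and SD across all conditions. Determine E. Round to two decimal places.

z_P − z_E = 0.098 − 1.352 = -1.2540.
E = -1.2540 / √2 = -1.2540 / 1.41421 = -0.8867 ≈ -0.89.

-0.89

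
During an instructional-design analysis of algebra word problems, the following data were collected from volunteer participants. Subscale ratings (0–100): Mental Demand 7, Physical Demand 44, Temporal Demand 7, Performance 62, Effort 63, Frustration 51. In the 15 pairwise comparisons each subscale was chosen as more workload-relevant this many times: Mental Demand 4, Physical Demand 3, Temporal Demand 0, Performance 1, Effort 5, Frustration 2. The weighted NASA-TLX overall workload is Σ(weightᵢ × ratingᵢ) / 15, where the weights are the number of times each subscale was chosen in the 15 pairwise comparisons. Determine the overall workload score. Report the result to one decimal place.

42.6

The tallies are the weights (they sum to 15).
Weighted sum = 4·7 + 3·44 + 0·7 + 1·62 + 5·63 + 2·51
            = 28 + 132 + 0 + 62 + 315 + 102 = 639.
Overall workload = 639 / 15 = 42.6000 ≈ 42.6.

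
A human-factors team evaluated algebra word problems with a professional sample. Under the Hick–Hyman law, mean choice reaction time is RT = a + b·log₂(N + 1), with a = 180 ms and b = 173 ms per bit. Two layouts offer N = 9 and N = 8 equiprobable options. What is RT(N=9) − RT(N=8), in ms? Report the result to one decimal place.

RT(9) = 180 + 173·log₂(10) = 180 + 173·3.3219 = 754.6887 ms.
RT(8) = 180 + 173·log₂(9) = 180 + 173·3.1699 = 728.3927 ms.
Difference = 754.6887 − 728.3927 = 26.2960 ≈ 26.3 ms.

26.3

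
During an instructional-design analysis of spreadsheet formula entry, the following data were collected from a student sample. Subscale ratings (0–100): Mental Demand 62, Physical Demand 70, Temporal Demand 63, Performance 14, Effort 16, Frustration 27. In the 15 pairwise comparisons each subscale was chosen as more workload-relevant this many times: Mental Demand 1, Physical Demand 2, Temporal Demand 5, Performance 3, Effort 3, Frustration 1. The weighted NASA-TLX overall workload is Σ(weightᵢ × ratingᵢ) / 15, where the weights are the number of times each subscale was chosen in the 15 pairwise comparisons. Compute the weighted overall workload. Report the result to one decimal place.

42.3

The tallies are the weights (they sum to 15).
Weighted sum = 1·62 + 2·70 + 5·63 + 3·14 + 3·16 + 1·27
            = 62 + 140 + 315 + 42 + 48 + 27 = 634.
Overall workload = 634 / 15 = 42.2667 ≈ 42.3.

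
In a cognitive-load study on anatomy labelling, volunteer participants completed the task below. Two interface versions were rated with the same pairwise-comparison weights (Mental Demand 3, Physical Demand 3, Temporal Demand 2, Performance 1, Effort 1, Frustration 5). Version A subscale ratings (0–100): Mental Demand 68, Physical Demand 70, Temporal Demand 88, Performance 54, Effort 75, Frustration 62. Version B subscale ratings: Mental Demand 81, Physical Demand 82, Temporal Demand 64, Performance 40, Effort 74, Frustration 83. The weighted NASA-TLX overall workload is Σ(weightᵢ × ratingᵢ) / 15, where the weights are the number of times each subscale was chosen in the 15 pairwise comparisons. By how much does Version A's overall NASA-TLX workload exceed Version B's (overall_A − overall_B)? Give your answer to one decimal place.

Version A weighted sum = 3·68 + 3·70 + 2·88 + 1·54 + 1·75 + 5·62 = 204 + 210 + 176 + 54 + 75 + 310 = 1029; overall_A = 1029/15 = 68.6000.
Version B weighted sum = 3·81 + 3·82 + 2·64 + 1·40 + 1·74 + 5·83 = 243 + 246 + 128 + 40 + 74 + 415 = 1146; overall_B = 1146/15 = 76.4000.
Difference = 68.6000 − 76.4000 = -7.8000 ≈ -7.8.

-7.8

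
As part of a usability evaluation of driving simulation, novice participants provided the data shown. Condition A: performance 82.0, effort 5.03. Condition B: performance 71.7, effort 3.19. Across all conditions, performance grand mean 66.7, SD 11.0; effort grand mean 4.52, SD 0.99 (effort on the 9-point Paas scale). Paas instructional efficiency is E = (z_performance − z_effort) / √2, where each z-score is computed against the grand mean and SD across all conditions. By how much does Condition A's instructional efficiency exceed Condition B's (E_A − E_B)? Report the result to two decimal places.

-0.65

Condition A: z_P = (82.0 − 66.7)/11.0 = 1.3909; z_E = (5.03 − 4.52)/0.99 = 0.5152; E_A = (1.3909 − 0.5152)/√2 = 0.6192.
Condition B: z_P = (71.7 − 66.7)/11.0 = 0.4545; z_E = (3.19 − 4.52)/0.99 = -1.3434; E_B = (0.4545 − (-1.3434))/√2 = 1.2713.
E_A − E_B = 0.6192 − 1.2713 = -0.6521 ≈ -0.65.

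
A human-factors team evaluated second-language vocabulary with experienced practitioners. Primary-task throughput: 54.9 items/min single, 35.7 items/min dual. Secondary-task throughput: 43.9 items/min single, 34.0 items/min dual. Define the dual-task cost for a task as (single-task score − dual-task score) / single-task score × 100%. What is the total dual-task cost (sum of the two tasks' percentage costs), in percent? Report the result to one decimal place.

Primary cost = (54.9 − 35.7) / 54.9 × 100% = 34.9727%.
Secondary cost = (43.9 − 34.0) / 43.9 × 100% = 22.5513%.
Total = 34.9727% + 22.5513% = 57.5240% ≈ 57.5%.

57.5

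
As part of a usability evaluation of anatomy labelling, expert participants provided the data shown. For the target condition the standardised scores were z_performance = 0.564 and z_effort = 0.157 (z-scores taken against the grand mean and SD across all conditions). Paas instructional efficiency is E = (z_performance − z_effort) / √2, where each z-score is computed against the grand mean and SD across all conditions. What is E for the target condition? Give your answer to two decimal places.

z_P − z_E = 0.564 − 0.157 = 0.4070.
E = 0.4070 / √2 = 0.4070 / 1.41421 = 0.2878 ≈ 0.29.

0.29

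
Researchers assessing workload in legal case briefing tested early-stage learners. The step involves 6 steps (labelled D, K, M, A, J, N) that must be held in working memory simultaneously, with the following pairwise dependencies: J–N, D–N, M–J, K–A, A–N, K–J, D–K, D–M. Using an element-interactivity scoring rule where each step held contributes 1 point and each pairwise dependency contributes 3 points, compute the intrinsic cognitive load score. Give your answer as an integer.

Count of steps held simultaneously: 6.
Count of pairwise dependencies listed: 8.
Element contribution: 6 × 1 = 6.
Interaction contribution: 8 × 3 = 24.
Intrinsic load = 6 + 24 = 30.

30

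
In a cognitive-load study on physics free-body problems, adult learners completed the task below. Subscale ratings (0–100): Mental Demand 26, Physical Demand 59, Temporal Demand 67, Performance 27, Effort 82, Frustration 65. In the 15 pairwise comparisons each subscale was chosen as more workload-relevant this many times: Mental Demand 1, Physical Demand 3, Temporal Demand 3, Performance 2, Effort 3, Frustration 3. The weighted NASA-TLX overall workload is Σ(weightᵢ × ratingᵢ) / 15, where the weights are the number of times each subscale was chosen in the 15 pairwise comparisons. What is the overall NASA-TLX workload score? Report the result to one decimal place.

59.9

The tallies are the weights (they sum to 15).
Weighted sum = 1·26 + 3·59 + 3·67 + 2·27 + 3·82 + 3·65
            = 26 + 177 + 201 + 54 + 246 + 195 = 899.
Overall workload = 899 / 15 = 59.9333 ≈ 59.9.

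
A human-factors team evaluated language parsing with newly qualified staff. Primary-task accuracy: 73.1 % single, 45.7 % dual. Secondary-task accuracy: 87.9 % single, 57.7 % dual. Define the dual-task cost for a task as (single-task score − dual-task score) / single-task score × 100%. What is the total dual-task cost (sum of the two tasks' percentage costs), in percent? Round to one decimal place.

71.8

Primary cost = (73.1 − 45.7) / 73.1 × 100% = 37.4829%.
Secondary cost = (87.9 − 57.7) / 87.9 × 100% = 34.3572%.
Total = 37.4829% + 34.3572% = 71.8401% ≈ 71.8%.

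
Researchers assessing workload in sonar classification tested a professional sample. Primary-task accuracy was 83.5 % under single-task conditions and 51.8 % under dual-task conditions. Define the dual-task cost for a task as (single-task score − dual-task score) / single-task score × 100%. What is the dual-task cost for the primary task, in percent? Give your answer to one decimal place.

Cost = (83.5 − 51.8) / 83.5 × 100%
     = 31.7000 / 83.5 × 100% = 37.9641%.
≈ 38.0%.

38.0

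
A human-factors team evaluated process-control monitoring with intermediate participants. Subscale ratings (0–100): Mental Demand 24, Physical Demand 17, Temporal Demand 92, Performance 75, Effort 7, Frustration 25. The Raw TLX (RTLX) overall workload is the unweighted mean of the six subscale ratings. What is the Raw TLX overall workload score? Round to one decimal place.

Sum of ratings = 24 + 17 + 92 + 75 + 7 + 25 = 240.
RTLX = 240 / 6 = 40.0000 ≈ 40.0.

40.0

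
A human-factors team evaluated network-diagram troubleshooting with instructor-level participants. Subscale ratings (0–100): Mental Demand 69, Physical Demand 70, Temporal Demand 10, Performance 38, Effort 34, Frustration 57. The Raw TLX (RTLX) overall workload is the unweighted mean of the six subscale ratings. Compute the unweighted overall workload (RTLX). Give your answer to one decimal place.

46.3

Sum of ratings = 69 + 70 + 10 + 38 + 34 + 57 = 278.
RTLX = 278 / 6 = 46.3333 ≈ 46.3.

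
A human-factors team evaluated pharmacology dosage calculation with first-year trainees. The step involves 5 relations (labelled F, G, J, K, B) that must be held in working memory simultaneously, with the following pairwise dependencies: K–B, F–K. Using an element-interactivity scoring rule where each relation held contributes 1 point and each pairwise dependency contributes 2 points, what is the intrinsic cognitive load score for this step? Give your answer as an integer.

9

Count of relations held simultaneously: 5.
Count of pairwise dependencies listed: 2.
Element contribution: 5 × 1 = 5.
Interaction contribution: 2 × 2 = 4.
Intrinsic load = 5 + 4 = 9.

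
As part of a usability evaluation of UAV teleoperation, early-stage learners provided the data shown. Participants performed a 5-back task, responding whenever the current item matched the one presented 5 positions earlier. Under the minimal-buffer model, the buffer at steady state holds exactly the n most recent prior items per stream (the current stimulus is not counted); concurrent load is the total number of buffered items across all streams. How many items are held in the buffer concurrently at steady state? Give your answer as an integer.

The buffer holds the 5 most recent prior items.
Steady-state concurrent load = 5 items.

5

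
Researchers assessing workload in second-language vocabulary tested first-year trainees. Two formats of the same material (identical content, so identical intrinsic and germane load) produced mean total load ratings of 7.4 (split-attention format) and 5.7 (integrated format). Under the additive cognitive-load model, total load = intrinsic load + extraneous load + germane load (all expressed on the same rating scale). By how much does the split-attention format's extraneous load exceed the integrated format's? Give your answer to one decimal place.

Intrinsic and germane load are equal across formats, so the difference in total load equals the difference in extraneous load.
Extraneous-load difference = 7.4 − 5.7 = 1.7.

1.7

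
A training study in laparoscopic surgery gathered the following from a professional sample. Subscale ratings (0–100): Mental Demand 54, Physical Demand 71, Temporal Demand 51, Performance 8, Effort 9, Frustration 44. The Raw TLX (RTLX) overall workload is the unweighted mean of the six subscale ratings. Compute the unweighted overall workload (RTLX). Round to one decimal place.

39.5

Sum of ratings = 54 + 71 + 51 + 8 + 9 + 44 = 237.
RTLX = 237 / 6 = 39.5000 ≈ 39.5.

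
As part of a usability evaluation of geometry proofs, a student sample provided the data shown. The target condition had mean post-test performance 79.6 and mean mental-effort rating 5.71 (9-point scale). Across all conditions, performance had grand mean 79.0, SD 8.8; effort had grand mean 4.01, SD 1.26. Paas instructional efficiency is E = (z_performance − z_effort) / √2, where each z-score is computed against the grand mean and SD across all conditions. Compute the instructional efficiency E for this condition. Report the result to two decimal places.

-0.91

z_performance = (79.6 − 79.0) / 8.8 = 0.6000 / 8.8 = 0.0682.
z_effort = (5.71 − 4.01) / 1.26 = 1.7000 / 1.26 = 1.3492.
z_P − z_E = 0.0682 − 1.3492 = -1.2810.
E = -1.2810 / √2 = -1.2810 / 1.41421 = -0.9058 ≈ -0.91.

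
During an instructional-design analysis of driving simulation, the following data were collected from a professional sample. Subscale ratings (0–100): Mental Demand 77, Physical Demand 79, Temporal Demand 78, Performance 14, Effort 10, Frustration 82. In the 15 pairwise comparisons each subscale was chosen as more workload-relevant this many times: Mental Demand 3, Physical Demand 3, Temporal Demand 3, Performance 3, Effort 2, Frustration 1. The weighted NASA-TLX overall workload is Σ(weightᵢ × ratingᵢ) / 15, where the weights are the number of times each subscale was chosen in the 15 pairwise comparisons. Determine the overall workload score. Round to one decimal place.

The tallies are the weights (they sum to 15).
Weighted sum = 3·77 + 3·79 + 3·78 + 3·14 + 2·10 + 1·82
            = 231 + 237 + 234 + 42 + 20 + 82 = 846.
Overall workload = 846 / 15 = 56.4000 ≈ 56.4.

56.4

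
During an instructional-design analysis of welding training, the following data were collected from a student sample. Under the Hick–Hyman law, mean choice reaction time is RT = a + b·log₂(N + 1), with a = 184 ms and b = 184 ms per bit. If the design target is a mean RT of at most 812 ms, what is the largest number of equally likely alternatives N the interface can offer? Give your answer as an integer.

Set 184 + 184·log₂(N + 1) ≤ 812.
log₂(N + 1) ≤ (812 − 184) / 184 = 3.4130.
N + 1 ≤ 2^3.4130 = 10.6516.
N ≤ 9.6516, so the largest integer N is 9.

9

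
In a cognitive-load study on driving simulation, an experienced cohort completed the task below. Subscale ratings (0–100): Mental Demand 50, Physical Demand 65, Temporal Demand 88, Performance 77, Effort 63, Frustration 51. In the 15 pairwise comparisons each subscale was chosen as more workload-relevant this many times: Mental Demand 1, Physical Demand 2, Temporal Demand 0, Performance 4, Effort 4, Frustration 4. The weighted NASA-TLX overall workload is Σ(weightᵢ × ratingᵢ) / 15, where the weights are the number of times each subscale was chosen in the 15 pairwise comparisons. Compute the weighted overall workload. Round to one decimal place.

62.9

The tallies are the weights (they sum to 15).
Weighted sum = 1·50 + 2·65 + 0·88 + 4·77 + 4·63 + 4·51
            = 50 + 130 + 0 + 308 + 252 + 204 = 944.
Overall workload = 944 / 15 = 62.9333 ≈ 62.9.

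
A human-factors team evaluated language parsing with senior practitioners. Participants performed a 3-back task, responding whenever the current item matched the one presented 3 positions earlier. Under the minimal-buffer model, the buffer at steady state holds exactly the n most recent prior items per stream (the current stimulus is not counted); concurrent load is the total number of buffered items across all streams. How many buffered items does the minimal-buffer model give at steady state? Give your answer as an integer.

3

The buffer holds the 3 most recent prior items.
Steady-state concurrent load = 3 items.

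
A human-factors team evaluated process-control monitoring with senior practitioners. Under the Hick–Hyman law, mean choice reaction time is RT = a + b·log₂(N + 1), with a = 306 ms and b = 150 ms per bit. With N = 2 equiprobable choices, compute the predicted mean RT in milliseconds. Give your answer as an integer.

log₂(2 + 1) = log₂(3) = 1.5850.
RT = 306 + 150 × 1.5850 = 306 + 237.7500 = 543.7500 ms.
≈ 544 ms.

544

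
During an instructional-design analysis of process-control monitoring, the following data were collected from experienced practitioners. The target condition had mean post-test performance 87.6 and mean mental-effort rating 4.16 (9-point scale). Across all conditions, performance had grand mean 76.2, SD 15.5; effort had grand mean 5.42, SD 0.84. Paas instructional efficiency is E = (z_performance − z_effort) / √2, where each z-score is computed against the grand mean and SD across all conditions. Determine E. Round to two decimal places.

1.58

z_performance = (87.6 − 76.2) / 15.5 = 11.4000 / 15.5 = 0.7355.
z_effort = (4.16 − 5.42) / 0.84 = -1.2600 / 0.84 = -1.5000.
z_P − z_E = 0.7355 − (-1.5000) = 2.2355.
E = 2.2355 / √2 = 2.2355 / 1.41421 = 1.5807 ≈ 1.58.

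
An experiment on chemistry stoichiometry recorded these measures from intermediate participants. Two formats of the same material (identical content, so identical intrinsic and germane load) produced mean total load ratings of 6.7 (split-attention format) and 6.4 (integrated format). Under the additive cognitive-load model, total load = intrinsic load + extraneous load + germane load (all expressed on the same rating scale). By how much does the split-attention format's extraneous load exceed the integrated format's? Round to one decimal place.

Intrinsic and germane load are equal across formats, so the difference in total load equals the difference in extraneous load.
Extraneous-load difference = 6.7 − 6.4 = 0.3.

0.3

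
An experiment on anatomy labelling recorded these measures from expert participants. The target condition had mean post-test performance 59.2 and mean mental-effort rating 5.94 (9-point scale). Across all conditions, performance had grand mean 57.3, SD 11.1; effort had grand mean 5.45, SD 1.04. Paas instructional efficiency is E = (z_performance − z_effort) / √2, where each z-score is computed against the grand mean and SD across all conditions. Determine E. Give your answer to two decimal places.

z_performance = (59.2 − 57.3) / 11.1 = 1.9000 / 11.1 = 0.1712.
z_effort = (5.94 − 5.45) / 1.04 = 0.4900 / 1.04 = 0.4712.
z_P − z_E = 0.1712 − 0.4712 = -0.3000.
E = -0.3000 / √2 = -0.3000 / 1.41421 = -0.2121 ≈ -0.21.

-0.21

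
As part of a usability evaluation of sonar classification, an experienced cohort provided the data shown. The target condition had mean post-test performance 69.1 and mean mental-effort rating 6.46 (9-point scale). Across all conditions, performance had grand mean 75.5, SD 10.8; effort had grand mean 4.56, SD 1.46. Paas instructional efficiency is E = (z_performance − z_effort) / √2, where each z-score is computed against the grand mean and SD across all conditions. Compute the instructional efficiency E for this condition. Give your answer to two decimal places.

-1.34

z_performance = (69.1 − 75.5) / 10.8 = -6.4000 / 10.8 = -0.5926.
z_effort = (6.46 − 4.56) / 1.46 = 1.9000 / 1.46 = 1.3014.
z_P − z_E = -0.5926 − 1.3014 = -1.8940.
E = -1.8940 / √2 = -1.8940 / 1.41421 = -1.3393 ≈ -1.34.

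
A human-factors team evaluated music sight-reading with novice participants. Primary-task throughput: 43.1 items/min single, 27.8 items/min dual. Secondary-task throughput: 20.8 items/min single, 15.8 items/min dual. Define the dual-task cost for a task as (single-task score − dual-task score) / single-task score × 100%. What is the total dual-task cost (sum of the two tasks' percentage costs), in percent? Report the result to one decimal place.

59.5

Primary cost = (43.1 − 27.8) / 43.1 × 100% = 35.4988%.
Secondary cost = (20.8 − 15.8) / 20.8 × 100% = 24.0385%.
Total = 35.4988% + 24.0385% = 59.5373% ≈ 59.5%.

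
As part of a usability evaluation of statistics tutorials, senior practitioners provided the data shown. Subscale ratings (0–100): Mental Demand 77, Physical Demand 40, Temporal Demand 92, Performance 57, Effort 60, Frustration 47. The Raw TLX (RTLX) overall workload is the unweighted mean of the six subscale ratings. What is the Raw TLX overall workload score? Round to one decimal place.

Sum of ratings = 77 + 40 + 92 + 57 + 60 + 47 = 373.
RTLX = 373 / 6 = 62.1667 ≈ 62.2.

62.2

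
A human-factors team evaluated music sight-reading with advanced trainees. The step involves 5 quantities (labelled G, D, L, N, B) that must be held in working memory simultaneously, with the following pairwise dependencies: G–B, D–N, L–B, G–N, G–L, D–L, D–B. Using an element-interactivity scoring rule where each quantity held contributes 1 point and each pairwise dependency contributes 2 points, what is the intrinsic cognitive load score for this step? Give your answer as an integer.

19

Count of quantities held simultaneously: 5.
Count of pairwise dependencies listed: 7.
Element contribution: 5 × 1 = 5.
Interaction contribution: 7 × 2 = 14.
Intrinsic load = 5 + 14 = 19.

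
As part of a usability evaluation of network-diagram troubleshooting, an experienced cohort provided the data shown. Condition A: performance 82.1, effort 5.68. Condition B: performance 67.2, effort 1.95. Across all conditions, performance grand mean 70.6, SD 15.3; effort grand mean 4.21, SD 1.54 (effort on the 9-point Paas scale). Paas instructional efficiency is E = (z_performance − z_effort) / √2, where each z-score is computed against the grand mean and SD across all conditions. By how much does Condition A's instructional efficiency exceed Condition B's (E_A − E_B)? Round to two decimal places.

Condition A: z_P = (82.1 − 70.6)/15.3 = 0.7516; z_E = (5.68 − 4.21)/1.54 = 0.9545; E_A = (0.7516 − 0.9545)/√2 = -0.1435.
Condition B: z_P = (67.2 − 70.6)/15.3 = -0.2222; z_E = (1.95 − 4.21)/1.54 = -1.4675; E_B = (-0.2222 − (-1.4675))/√2 = 0.8806.
E_A − E_B = -0.1435 − 0.8806 = -1.0241 ≈ -1.02.

-1.02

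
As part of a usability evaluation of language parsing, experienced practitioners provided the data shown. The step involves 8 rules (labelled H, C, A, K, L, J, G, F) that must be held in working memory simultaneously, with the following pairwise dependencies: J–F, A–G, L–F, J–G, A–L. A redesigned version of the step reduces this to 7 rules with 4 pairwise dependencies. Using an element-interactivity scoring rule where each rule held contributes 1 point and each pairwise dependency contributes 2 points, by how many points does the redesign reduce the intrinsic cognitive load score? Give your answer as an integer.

Original: 8 × 1 + 5 × 2 = 8 + 10 = 18.
Redesigned: 7 × 1 + 4 × 2 = 7 + 8 = 15.
Reduction = 18 − 15 = 3.

3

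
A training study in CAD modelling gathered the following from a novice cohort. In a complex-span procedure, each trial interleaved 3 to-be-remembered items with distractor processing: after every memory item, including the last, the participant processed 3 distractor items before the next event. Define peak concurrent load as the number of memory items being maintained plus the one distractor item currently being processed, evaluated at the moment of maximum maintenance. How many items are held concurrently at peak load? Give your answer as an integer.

Maintenance is greatest during the distractor(s) after memory item 3: all 3 memory items are being held.
One distractor item is concurrently being processed.
Peak concurrent load = 3 + 1 = 4 items.

4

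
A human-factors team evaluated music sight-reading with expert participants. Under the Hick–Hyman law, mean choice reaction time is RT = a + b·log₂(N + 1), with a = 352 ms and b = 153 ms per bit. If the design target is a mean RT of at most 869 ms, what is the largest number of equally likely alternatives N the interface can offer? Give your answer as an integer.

9

Set 352 + 153·log₂(N + 1) ≤ 869.
log₂(N + 1) ≤ (869 − 352) / 153 = 3.3791.
N + 1 ≤ 2^3.3791 = 10.4042.
N ≤ 9.4042, so the largest integer N is 9.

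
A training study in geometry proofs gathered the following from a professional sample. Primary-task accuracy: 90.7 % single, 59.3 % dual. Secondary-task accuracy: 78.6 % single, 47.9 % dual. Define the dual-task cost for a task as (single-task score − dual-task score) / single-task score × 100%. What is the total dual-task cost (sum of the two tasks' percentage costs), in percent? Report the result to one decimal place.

73.7

Primary cost = (90.7 − 59.3) / 90.7 × 100% = 34.6196%.
Secondary cost = (78.6 − 47.9) / 78.6 × 100% = 39.0585%.
Total = 34.6196% + 39.0585% = 73.6781% ≈ 73.7%.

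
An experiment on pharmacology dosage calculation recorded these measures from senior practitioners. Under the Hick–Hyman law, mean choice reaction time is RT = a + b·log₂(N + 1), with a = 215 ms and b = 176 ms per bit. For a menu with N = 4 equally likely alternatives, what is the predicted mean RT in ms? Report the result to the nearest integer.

624

log₂(4 + 1) = log₂(5) = 2.3219.
RT = 215 + 176 × 2.3219 = 215 + 408.6544 = 623.6544 ms.
≈ 624 ms.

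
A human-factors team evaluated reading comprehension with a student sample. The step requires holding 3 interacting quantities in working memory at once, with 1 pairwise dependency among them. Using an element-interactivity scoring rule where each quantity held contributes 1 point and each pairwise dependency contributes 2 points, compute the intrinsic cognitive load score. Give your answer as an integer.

5

Element contribution: 3 × 1 = 3.
Interaction contribution: 1 × 2 = 2.
Intrinsic load = 3 + 2 = 5.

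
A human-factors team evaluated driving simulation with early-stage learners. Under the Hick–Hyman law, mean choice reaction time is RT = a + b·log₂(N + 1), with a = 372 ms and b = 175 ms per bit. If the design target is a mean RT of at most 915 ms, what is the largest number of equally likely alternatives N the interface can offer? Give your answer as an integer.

Set 372 + 175·log₂(N + 1) ≤ 915.
log₂(N + 1) ≤ (915 − 372) / 175 = 3.1029.
N + 1 ≤ 2^3.1029 = 8.5914.
N ≤ 7.5914, so the largest integer N is 7.

7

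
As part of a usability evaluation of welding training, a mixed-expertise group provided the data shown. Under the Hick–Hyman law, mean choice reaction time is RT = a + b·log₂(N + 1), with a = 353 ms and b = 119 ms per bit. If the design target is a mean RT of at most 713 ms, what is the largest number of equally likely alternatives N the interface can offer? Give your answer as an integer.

7

Set 353 + 119·log₂(N + 1) ≤ 713.
log₂(N + 1) ≤ (713 − 353) / 119 = 3.0252.
N + 1 ≤ 2^3.0252 = 8.1410.
N ≤ 7.1410, so the largest integer N is 7.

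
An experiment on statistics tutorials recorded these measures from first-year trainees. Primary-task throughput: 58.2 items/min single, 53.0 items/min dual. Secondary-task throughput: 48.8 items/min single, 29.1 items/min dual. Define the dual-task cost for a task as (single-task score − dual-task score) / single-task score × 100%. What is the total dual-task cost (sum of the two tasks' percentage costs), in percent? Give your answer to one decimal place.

Primary cost = (58.2 − 53.0) / 58.2 × 100% = 8.9347%.
Secondary cost = (48.8 − 29.1) / 48.8 × 100% = 40.3689%.
Total = 8.9347% + 40.3689% = 49.3036% ≈ 49.3%.

49.3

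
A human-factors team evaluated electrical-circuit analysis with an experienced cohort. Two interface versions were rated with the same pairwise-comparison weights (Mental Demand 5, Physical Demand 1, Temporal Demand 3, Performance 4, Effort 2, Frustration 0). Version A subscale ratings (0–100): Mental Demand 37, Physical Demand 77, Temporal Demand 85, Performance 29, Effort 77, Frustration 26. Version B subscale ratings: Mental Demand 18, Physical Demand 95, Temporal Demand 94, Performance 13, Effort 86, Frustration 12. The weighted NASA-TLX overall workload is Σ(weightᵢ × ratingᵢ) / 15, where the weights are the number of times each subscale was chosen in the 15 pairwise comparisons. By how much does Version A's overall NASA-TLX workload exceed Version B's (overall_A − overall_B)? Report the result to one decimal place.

6.4

Version A weighted sum = 5·37 + 1·77 + 3·85 + 4·29 + 2·77 + 0·26 = 185 + 77 + 255 + 116 + 154 + 0 = 787; overall_A = 787/15 = 52.4667.
Version B weighted sum = 5·18 + 1·95 + 3·94 + 4·13 + 2·86 + 0·12 = 90 + 95 + 282 + 52 + 172 + 0 = 691; overall_B = 691/15 = 46.0667.
Difference = 52.4667 − 46.0667 = 6.4000 ≈ 6.4.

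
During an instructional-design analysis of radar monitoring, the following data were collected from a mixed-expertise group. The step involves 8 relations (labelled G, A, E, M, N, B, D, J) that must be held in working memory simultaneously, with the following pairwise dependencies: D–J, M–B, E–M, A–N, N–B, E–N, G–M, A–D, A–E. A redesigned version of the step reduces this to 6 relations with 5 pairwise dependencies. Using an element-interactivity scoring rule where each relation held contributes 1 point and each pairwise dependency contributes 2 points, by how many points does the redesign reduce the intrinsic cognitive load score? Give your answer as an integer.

10

Original: 8 × 1 + 9 × 2 = 8 + 18 = 26.
Redesigned: 6 × 1 + 5 × 2 = 6 + 10 = 16.
Reduction = 26 − 16 = 10.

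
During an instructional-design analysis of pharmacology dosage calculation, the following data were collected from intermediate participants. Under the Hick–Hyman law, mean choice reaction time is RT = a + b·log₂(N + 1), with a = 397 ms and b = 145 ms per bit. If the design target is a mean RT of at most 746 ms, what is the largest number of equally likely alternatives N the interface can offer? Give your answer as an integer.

Set 397 + 145·log₂(N + 1) ≤ 746.
log₂(N + 1) ≤ (746 − 397) / 145 = 2.4069.
N + 1 ≤ 2^2.4069 = 5.3033.
N ≤ 4.3033, so the largest integer N is 4.

4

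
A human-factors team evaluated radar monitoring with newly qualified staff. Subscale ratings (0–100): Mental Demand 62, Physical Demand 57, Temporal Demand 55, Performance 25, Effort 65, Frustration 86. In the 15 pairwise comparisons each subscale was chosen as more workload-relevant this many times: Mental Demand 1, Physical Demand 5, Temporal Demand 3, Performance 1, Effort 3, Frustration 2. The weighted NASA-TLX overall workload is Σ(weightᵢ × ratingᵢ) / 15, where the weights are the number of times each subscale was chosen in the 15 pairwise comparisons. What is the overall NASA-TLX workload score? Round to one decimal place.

The tallies are the weights (they sum to 15).
Weighted sum = 1·62 + 5·57 + 3·55 + 1·25 + 3·65 + 2·86
            = 62 + 285 + 165 + 25 + 195 + 172 = 904.
Overall workload = 904 / 15 = 60.2667 ≈ 60.3.

60.3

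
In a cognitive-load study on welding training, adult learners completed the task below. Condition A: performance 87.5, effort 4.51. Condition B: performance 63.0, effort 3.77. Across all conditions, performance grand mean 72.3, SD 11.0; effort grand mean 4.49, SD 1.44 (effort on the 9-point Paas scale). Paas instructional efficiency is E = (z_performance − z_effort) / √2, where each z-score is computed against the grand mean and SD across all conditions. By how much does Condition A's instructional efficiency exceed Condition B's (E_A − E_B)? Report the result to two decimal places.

1.21

Condition A: z_P = (87.5 − 72.3)/11.0 = 1.3818; z_E = (4.51 − 4.49)/1.44 = 0.0139; E_A = (1.3818 − 0.0139)/√2 = 0.9673.
Condition B: z_P = (63.0 − 72.3)/11.0 = -0.8455; z_E = (3.77 − 4.49)/1.44 = -0.5000; E_B = (-0.8455 − (-0.5000))/√2 = -0.2443.
E_A − E_B = 0.9673 − (-0.2443) = 1.2116 ≈ 1.21.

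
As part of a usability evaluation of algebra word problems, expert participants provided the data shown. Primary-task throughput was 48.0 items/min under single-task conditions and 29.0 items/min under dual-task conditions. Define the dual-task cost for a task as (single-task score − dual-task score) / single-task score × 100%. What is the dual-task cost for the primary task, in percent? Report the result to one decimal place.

Cost = (48.0 − 29.0) / 48.0 × 100%
     = 19.0000 / 48.0 × 100% = 39.5833%.
≈ 39.6%.

39.6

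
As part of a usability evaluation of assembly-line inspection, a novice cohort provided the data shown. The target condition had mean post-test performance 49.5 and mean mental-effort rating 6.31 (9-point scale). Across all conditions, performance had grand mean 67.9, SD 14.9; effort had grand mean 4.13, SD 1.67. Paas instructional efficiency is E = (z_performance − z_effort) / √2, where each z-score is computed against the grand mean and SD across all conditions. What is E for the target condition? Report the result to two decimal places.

-1.80

z_performance = (49.5 − 67.9) / 14.9 = -18.4000 / 14.9 = -1.2349.
z_effort = (6.31 − 4.13) / 1.67 = 2.1800 / 1.67 = 1.3054.
z_P − z_E = -1.2349 − 1.3054 = -2.5403.
E = -2.5403 / √2 = -2.5403 / 1.41421 = -1.7963 ≈ -1.80.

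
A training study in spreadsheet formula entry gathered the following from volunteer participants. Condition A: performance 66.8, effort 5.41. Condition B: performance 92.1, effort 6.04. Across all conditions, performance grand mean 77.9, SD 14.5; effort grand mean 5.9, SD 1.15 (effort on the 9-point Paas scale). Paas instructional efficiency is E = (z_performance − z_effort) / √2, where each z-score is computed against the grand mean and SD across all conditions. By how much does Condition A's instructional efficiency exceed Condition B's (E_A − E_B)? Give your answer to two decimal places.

-0.85

Condition A: z_P = (66.8 − 77.9)/14.5 = -0.7655; z_E = (5.41 − 5.9)/1.15 = -0.4261; E_A = (-0.7655 − (-0.4261))/√2 = -0.2400.
Condition B: z_P = (92.1 − 77.9)/14.5 = 0.9793; z_E = (6.04 − 5.9)/1.15 = 0.1217; E_B = (0.9793 − 0.1217)/√2 = 0.6064.
E_A − E_B = -0.2400 − 0.6064 = -0.8464 ≈ -0.85.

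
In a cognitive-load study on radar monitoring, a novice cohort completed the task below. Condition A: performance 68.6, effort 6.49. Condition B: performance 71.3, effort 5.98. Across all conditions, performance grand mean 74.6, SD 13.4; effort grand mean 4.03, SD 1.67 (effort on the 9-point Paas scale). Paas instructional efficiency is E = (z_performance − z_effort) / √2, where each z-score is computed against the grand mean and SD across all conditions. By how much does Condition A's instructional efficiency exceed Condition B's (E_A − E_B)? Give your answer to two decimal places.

-0.36

Condition A: z_P = (68.6 − 74.6)/13.4 = -0.4478; z_E = (6.49 − 4.03)/1.67 = 1.4731; E_A = (-0.4478 − 1.4731)/√2 = -1.3583.
Condition B: z_P = (71.3 − 74.6)/13.4 = -0.2463; z_E = (5.98 − 4.03)/1.67 = 1.1677; E_B = (-0.2463 − 1.1677)/√2 = -0.9998.
E_A − E_B = -1.3583 − (-0.9998) = -0.3585 ≈ -0.36.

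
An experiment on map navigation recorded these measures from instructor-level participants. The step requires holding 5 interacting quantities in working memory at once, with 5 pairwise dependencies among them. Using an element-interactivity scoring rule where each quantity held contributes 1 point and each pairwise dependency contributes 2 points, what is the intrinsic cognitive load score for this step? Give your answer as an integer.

Element contribution: 5 × 1 = 5.
Interaction contribution: 5 × 2 = 10.
Intrinsic load = 5 + 10 = 15.

15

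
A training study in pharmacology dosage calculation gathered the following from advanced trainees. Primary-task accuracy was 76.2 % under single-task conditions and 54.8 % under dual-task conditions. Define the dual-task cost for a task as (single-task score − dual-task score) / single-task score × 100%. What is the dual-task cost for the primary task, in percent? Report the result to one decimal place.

28.1

Cost = (76.2 − 54.8) / 76.2 × 100%
     = 21.4000 / 76.2 × 100% = 28.0840%.
≈ 28.1%.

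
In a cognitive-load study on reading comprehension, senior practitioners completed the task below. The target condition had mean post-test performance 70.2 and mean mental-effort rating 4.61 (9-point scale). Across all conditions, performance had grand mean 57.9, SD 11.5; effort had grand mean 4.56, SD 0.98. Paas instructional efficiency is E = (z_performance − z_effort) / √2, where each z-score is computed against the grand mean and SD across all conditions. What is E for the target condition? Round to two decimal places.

z_performance = (70.2 − 57.9) / 11.5 = 12.3000 / 11.5 = 1.0696.
z_effort = (4.61 − 4.56) / 0.98 = 0.0500 / 0.98 = 0.0510.
z_P − z_E = 1.0696 − 0.0510 = 1.0186.
E = 1.0186 / √2 = 1.0186 / 1.41421 = 0.7203 ≈ 0.72.

0.72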